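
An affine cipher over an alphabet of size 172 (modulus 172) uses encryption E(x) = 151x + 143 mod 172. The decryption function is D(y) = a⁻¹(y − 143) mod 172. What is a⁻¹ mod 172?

Apply the Euclidean algorithm to 172 and 151:
172 = 1*151 + 21
151 = 7*21 + 4
21 = 5*4 + 1
4 = 4*1 + 0
gcd = 1, so the inverse exists. Back-substitute:
1 = 21 − 5·4
1 = −5·151 + 36·21
1 = 36·172 − 41·151
Hence 151⁻¹ ≡ -41 ≡ 131 (mod 172).

131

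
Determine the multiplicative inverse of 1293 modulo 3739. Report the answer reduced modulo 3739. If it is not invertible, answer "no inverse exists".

3285

Run Euclid on (3739, 1293):
3739 = 2*1293 + 1153
1293 = 1*1153 + 140
1153 = 8*140 + 33
140 = 4*33 + 8
33 = 4*8 + 1
8 = 8*1 + 0
gcd = 1, so the inverse exists. Back-substitute:
1 = 33 − 4·8
1 = −4·140 + 17·33
1 = 17·1153 − 140·140
1 = −140·1293 + 157·1153
1 = 157·3739 − 454·1293
So 1293·(-454) ≡ 1 (mod 3739), and -454 ≡ 3285 (mod 3739).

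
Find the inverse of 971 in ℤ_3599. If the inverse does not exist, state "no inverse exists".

Extended Euclidean algorithm:
3599 = 3*971 + 686
971 = 1*686 + 285
686 = 2*285 + 116
285 = 2*116 + 53
116 = 2*53 + 10
53 = 5*10 + 3
10 = 3*3 + 1
3 = 3*1 + 0
Since gcd(971, 3599) = 1, back-substitute to write 1 as a combination:
1 = 10 − 3·3
1 = −3·53 + 16·10
1 = 16·116 − 35·53
1 = −35·285 + 86·116
1 = 86·686 − 207·285
1 = −207·971 + 293·686
1 = 293·3599 − 1086·971
Thus 971·(-1086) ≡ 1 (mod 3599); reducing, -1086 mod 3599 = 2513.

2513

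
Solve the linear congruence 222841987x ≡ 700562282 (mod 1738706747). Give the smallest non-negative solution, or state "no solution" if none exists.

1271417265

First find gcd(222841987, 1738706747):
1738706747 = 7*222841987 + 178812838
222841987 = 1*178812838 + 44029149
178812838 = 4*44029149 + 2696242
44029149 = 16*2696242 + 889277
2696242 = 3*889277 + 28411
889277 = 31*28411 + 8536
28411 = 3*8536 + 2803
8536 = 3*2803 + 127
2803 = 22*127 + 9
127 = 14*9 + 1
9 = 9*1 + 0
gcd = 1, so a unique solution mod 1738706747 exists.
Back-substitute for the Bézout coefficients:
1 = 127 − 14·9
1 = −14·2803 + 309·127
1 = 309·8536 − 941·2803
1 = −941·28411 + 3132·8536
1 = 3132·889277 − 98033·28411
1 = −98033·2696242 + 297231·889277
1 = 297231·44029149 − 4853729·2696242
1 = −4853729·178812838 + 19712147·44029149
1 = 19712147·222841987 − 24565876·178812838
1 = −24565876·1738706747 + 191673279·222841987
So 222841987·(191673279) ≡ 1 (mod 1738706747), giving 222841987⁻¹ ≡ 191673279.
x ≡ 222841987⁻¹·700562282 ≡ 191673279·700562282 ≡ 1271417265 (mod 1738706747).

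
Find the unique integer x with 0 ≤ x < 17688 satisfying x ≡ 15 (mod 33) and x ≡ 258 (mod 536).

Write x = 15 + 33·k. Then 33·k ≡ 258 − 15 ≡ 243 (mod 536).
Need 33⁻¹ mod 536. Extended Euclid on (536, 33):
536 = 16×33 + 8
33 = 4×8 + 1
8 = 8×1 + 0
Back-substitute:
1 = 33 − 4·8
1 = −4·536 + 65·33
33⁻¹ ≡ 65 (mod 536), so k ≡ 65·243 ≡ 251 (mod 536).
x = 15 + 33·251 = 8298.

8298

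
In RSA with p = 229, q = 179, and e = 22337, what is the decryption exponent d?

36089

φ(n) = (p−1)(q−1) = 228·178 = 40584.
Need d with 22337·d ≡ 1 (mod 40584). Apply the extended Euclidean algorithm:
40584 = 1·22337 + 18247
22337 = 1·18247 + 4090
18247 = 4·4090 + 1887
4090 = 2·1887 + 316
1887 = 5·316 + 307
316 = 1·307 + 9
307 = 34·9 + 1
9 = 9·1 + 0
Back-substitute:
1 = 307 − 34·9
1 = −34·316 + 35·307
1 = 35·1887 − 209·316
1 = −209·4090 + 453·1887
1 = 453·18247 − 2021·4090
1 = −2021·22337 + 2474·18247
1 = 2474·40584 − 4495·22337
So 22337·(-4495) ≡ 1 (mod 40584), hence d ≡ -4495 ≡ 36089 (mod 40584).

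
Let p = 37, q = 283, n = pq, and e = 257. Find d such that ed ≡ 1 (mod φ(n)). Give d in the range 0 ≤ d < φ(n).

10073

φ(n) = (p−1)(q−1) = 36·282 = 10152.
Need d with 257·d ≡ 1 (mod 10152). Apply the extended Euclidean algorithm:
10152 = 39×257 + 129
257 = 1×129 + 128
129 = 1×128 + 1
128 = 128×1 + 0
Back-substitute:
1 = 129 − 128
1 = −257 + 2·129
1 = 2·10152 − 79·257
So 257·(-79) ≡ 1 (mod 10152), hence d ≡ -79 ≡ 10073 (mod 10152).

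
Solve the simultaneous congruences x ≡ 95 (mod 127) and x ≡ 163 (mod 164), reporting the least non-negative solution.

Write x = 95 + 127·k. Then 127·k ≡ 163 − 95 ≡ 68 (mod 164).
Need 127⁻¹ mod 164. Extended Euclid on (164, 127):
164 = 1·127 + 37
127 = 3·37 + 16
37 = 2·16 + 5
16 = 3·5 + 1
5 = 5·1 + 0
Back-substitute:
1 = 16 − 3·5
1 = −3·37 + 7·16
1 = 7·127 − 24·37
1 = −24·164 + 31·127
127⁻¹ ≡ 31 (mod 164), so k ≡ 31·68 ≡ 140 (mod 164).
x = 95 + 127·140 = 17875.

17875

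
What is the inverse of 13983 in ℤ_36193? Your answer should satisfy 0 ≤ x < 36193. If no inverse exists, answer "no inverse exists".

18719

Extended Euclidean algorithm:
36193 = 2×13983 + 8227
13983 = 1×8227 + 5756
8227 = 1×5756 + 2471
5756 = 2×2471 + 814
2471 = 3×814 + 29
814 = 28×29 + 2
29 = 14×2 + 1
2 = 2×1 + 0
The gcd is 1. Working backward:
1 = 29 − 14·2
1 = −14·814 + 393·29
1 = 393·2471 − 1193·814
1 = −1193·5756 + 2779·2471
1 = 2779·8227 − 3972·5756
1 = −3972·13983 + 6751·8227
1 = 6751·36193 − 17474·13983
So 13983·(-17474) ≡ 1 (mod 36193), and -17474 ≡ 18719 (mod 36193).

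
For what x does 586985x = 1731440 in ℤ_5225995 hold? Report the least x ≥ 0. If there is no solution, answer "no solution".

123044

First find gcd(586985, 5225995):
5225995 = 8*586985 + 530115
586985 = 1*530115 + 56870
530115 = 9*56870 + 18285
56870 = 3*18285 + 2015
18285 = 9*2015 + 150
2015 = 13*150 + 65
150 = 2*65 + 20
65 = 3*20 + 5
20 = 4*5 + 0
gcd = 5 and 5 | 1731440, so solutions exist. Divide through by 5: 117397x ≡ 346288 (mod 1045199).
Now find 117397⁻¹ mod 1045199:
1045199 = 8×117397 + 106023
117397 = 1×106023 + 11374
106023 = 9×11374 + 3657
11374 = 3×3657 + 403
3657 = 9×403 + 30
403 = 13×30 + 13
30 = 2×13 + 4
13 = 3×4 + 1
4 = 4×1 + 0
Back-substitute:
1 = 13 − 3·4
1 = −3·30 + 7·13
1 = 7·403 − 94·30
1 = −94·3657 + 853·403
1 = 853·11374 − 2653·3657
1 = −2653·106023 + 24730·11374
1 = 24730·117397 − 27383·106023
1 = −27383·1045199 + 243794·117397
So 117397⁻¹ ≡ 243794 (mod 1045199).
Then x ≡ 243794·346288 ≡ 123044 (mod 1045199); the smallest non-negative solution is x = 123044.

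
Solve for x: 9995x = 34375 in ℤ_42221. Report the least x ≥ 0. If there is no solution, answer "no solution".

35867

First find gcd(9995, 42221):
42221 = 4·9995 + 2241
9995 = 4·2241 + 1031
2241 = 2·1031 + 179
1031 = 5·179 + 136
179 = 1·136 + 43
136 = 3·43 + 7
43 = 6·7 + 1
7 = 7·1 + 0
gcd = 1, so a unique solution mod 42221 exists.
Back-substitute for the Bézout coefficients:
1 = 43 − 6·7
1 = −6·136 + 19·43
1 = 19·179 − 25·136
1 = −25·1031 + 144·179
1 = 144·2241 − 313·1031
1 = −313·9995 + 1396·2241
1 = 1396·42221 − 5897·9995
So 9995·(-5897) ≡ 1 (mod 42221), giving 9995⁻¹ ≡ 36324.
x ≡ 9995⁻¹·34375 ≡ 36324·34375 ≡ 35867 (mod 42221).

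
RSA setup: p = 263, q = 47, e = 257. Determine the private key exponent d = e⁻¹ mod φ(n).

φ(n) = (p−1)(q−1) = 262·46 = 12052.
Need d with 257·d ≡ 1 (mod 12052). Apply the extended Euclidean algorithm:
12052 = 46×257 + 230
257 = 1×230 + 27
230 = 8×27 + 14
27 = 1×14 + 13
14 = 1×13 + 1
13 = 13×1 + 0
Back-substitute:
1 = 14 − 13
1 = −27 + 2·14
1 = 2·230 − 17·27
1 = −17·257 + 19·230
1 = 19·12052 − 891·257
So 257·(-891) ≡ 1 (mod 12052), hence d ≡ -891 ≡ 11161 (mod 12052).

11161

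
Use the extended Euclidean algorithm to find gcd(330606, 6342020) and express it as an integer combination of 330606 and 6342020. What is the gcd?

Repeated division:
6342020 = 19*330606 + 60506
330606 = 5*60506 + 28076
60506 = 2*28076 + 4354
28076 = 6*4354 + 1952
4354 = 2*1952 + 450
1952 = 4*450 + 152
450 = 2*152 + 146
152 = 1*146 + 6
146 = 24*6 + 2
6 = 3*2 + 0
gcd(330606, 6342020) = 2.
Express as a combination:
2 = 146 − 24·6
2 = −24·152 + 25·146
2 = 25·450 − 74·152
2 = −74·1952 + 321·450
2 = 321·4354 − 716·1952
2 = −716·28076 + 4617·4354
2 = 4617·60506 − 9950·28076
2 = −9950·330606 + 54367·60506
2 = 54367·6342020 − 1042923·330606
So 2 = (54367)·6342020 + (-1042923)·330606.

2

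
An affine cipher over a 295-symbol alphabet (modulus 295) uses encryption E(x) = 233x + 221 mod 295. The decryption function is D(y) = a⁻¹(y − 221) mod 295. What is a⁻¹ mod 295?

Extended Euclidean algorithm:
295 = 1·233 + 62
233 = 3·62 + 47
62 = 1·47 + 15
47 = 3·15 + 2
15 = 7·2 + 1
2 = 2·1 + 0
Since gcd(233, 295) = 1, back-substitute to write 1 as a combination:
1 = 15 − 7·2
1 = −7·47 + 22·15
1 = 22·62 − 29·47
1 = −29·233 + 109·62
1 = 109·295 − 138·233
Thus 233·(-138) ≡ 1 (mod 295); reducing, -138 mod 295 = 157.

157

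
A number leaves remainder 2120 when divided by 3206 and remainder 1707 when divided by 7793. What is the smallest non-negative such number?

21876658

Write x = 2120 + 3206·k. Then 3206·k ≡ 1707 − 2120 ≡ 7380 (mod 7793).
Need 3206⁻¹ mod 7793. Extended Euclid on (7793, 3206):
7793 = 2*3206 + 1381
3206 = 2*1381 + 444
1381 = 3*444 + 49
444 = 9*49 + 3
49 = 16*3 + 1
3 = 3*1 + 0
Back-substitute:
1 = 49 − 16·3
1 = −16·444 + 145·49
1 = 145·1381 − 451·444
1 = −451·3206 + 1047·1381
1 = 1047·7793 − 2545·3206
3206⁻¹ ≡ 5248 (mod 7793), so k ≡ 5248·7380 ≡ 6823 (mod 7793).
x = 2120 + 3206·6823 = 21876658.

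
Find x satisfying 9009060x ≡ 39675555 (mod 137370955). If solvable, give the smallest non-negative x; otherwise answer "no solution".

4798441

First find gcd(9009060, 137370955):
137370955 = 15*9009060 + 2235055
9009060 = 4*2235055 + 68840
2235055 = 32*68840 + 32175
68840 = 2*32175 + 4490
32175 = 7*4490 + 745
4490 = 6*745 + 20
745 = 37*20 + 5
20 = 4*5 + 0
gcd = 5 and 5 | 39675555, so solutions exist. Divide through by 5: 1801812x ≡ 7935111 (mod 27474191).
Now find 1801812⁻¹ mod 27474191:
27474191 = 15*1801812 + 447011
1801812 = 4*447011 + 13768
447011 = 32*13768 + 6435
13768 = 2*6435 + 898
6435 = 7*898 + 149
898 = 6*149 + 4
149 = 37*4 + 1
4 = 4*1 + 0
Back-substitute:
1 = 149 − 37·4
1 = −37·898 + 223·149
1 = 223·6435 − 1598·898
1 = −1598·13768 + 3419·6435
1 = 3419·447011 − 111006·13768
1 = −111006·1801812 + 447443·447011
1 = 447443·27474191 − 6822651·1801812
So 1801812·(-6822651) ≡ 1 (mod 27474191), i.e. 1801812⁻¹ ≡ 20651540.
Then x ≡ 20651540·7935111 ≡ 4798441 (mod 27474191); the smallest non-negative solution is x = 4798441.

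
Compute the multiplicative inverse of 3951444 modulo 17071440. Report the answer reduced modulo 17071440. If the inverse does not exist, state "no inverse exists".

no inverse exists

Euclidean algorithm on 17071440, 3951444:
17071440 = 4*3951444 + 1265664
3951444 = 3*1265664 + 154452
1265664 = 8*154452 + 30048
154452 = 5*30048 + 4212
30048 = 7*4212 + 564
4212 = 7*564 + 264
564 = 2*264 + 36
264 = 7*36 + 12
36 = 3*12 + 0
The gcd is 12, not 1, hence no inverse exists.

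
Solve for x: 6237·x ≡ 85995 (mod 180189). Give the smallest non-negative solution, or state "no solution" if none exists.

17608

First find gcd(6237, 180189):
180189 = 28×6237 + 5553
6237 = 1×5553 + 684
5553 = 8×684 + 81
684 = 8×81 + 36
81 = 2×36 + 9
36 = 4×9 + 0
gcd = 9 and 9 | 85995, so solutions exist. Divide through by 9: 693x ≡ 9555 (mod 20021).
Now find 693⁻¹ mod 20021:
20021 = 28*693 + 617
693 = 1*617 + 76
617 = 8*76 + 9
76 = 8*9 + 4
9 = 2*4 + 1
4 = 4*1 + 0
Back-substitute:
1 = 9 − 2·4
1 = −2·76 + 17·9
1 = 17·617 − 138·76
1 = −138·693 + 155·617
1 = 155·20021 − 4478·693
So 693·(-4478) ≡ 1 (mod 20021), i.e. 693⁻¹ ≡ 15543.
Then x ≡ 15543·9555 ≡ 17608 (mod 20021); the smallest non-negative solution is x = 17608.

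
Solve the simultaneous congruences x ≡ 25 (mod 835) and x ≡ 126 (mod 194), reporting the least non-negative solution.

4200

Write x = 25 + 835·k. Then 835·k ≡ 126 − 25 ≡ 101 (mod 194).
Need 835⁻¹ mod 194. Extended Euclid on (194, 59):
194 = 3*59 + 17
59 = 3*17 + 8
17 = 2*8 + 1
8 = 8*1 + 0
Back-substitute:
1 = 17 − 2·8
1 = −2·59 + 7·17
1 = 7·194 − 23·59
835⁻¹ ≡ 171 (mod 194), so k ≡ 171·101 ≡ 5 (mod 194).
x = 25 + 835·5 = 4200.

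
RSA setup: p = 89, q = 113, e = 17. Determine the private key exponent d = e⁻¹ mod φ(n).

φ(n) = (p−1)(q−1) = 88·112 = 9856.
Need d with 17·d ≡ 1 (mod 9856). Apply the extended Euclidean algorithm:
9856 = 579*17 + 13
17 = 1*13 + 4
13 = 3*4 + 1
4 = 4*1 + 0
Back-substitute:
1 = 13 − 3·4
1 = −3·17 + 4·13
1 = 4·9856 − 2319·17
So 17·(-2319) ≡ 1 (mod 9856), hence d ≡ -2319 ≡ 7537 (mod 9856).

7537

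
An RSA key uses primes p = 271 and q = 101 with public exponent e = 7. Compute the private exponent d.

φ(n) = (p−1)(q−1) = 270·100 = 27000.
Need d with 7·d ≡ 1 (mod 27000). Apply the extended Euclidean algorithm:
27000 = 3857×7 + 1
7 = 7×1 + 0
Back-substitute:
1 = 27000 − 3857·7
So 7·(-3857) ≡ 1 (mod 27000), hence d ≡ -3857 ≡ 23143 (mod 27000).

23143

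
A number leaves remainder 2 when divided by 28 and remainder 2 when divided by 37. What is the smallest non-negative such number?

2

Write x = 2 + 28·k. Then 28·k ≡ 2 − 2 ≡ 0 (mod 37).
Need 28⁻¹ mod 37. Extended Euclid on (37, 28):
37 = 1*28 + 9
28 = 3*9 + 1
9 = 9*1 + 0
Back-substitute:
1 = 28 − 3·9
1 = −3·37 + 4·28
28⁻¹ ≡ 4 (mod 37), so k ≡ 4·0 ≡ 0 (mod 37).
x = 2 + 28·0 = 2.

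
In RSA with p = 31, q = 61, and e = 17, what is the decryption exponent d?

953

φ(n) = (p−1)(q−1) = 30·60 = 1800.
Need d with 17·d ≡ 1 (mod 1800). Apply the extended Euclidean algorithm:
1800 = 105·17 + 15
17 = 1·15 + 2
15 = 7·2 + 1
2 = 2·1 + 0
Back-substitute:
1 = 15 − 7·2
1 = −7·17 + 8·15
1 = 8·1800 − 847·17
So 17·(-847) ≡ 1 (mod 1800), hence d ≡ -847 ≡ 953 (mod 1800).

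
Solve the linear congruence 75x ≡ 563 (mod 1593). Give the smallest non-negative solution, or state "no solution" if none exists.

no solution

gcd(75, 1593):
1593 = 21*75 + 18
75 = 4*18 + 3
18 = 6*3 + 0
gcd = 3, but 3 ∤ 563, so the congruence has no solution.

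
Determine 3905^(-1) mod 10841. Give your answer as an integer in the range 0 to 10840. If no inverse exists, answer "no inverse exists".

4453

gcd(10841, 3905) by repeated division:
10841 = 2*3905 + 3031
3905 = 1*3031 + 874
3031 = 3*874 + 409
874 = 2*409 + 56
409 = 7*56 + 17
56 = 3*17 + 5
17 = 3*5 + 2
5 = 2*2 + 1
2 = 2*1 + 0
Since gcd(3905, 10841) = 1, back-substitute to write 1 as a combination:
1 = 5 − 2·2
1 = −2·17 + 7·5
1 = 7·56 − 23·17
1 = −23·409 + 168·56
1 = 168·874 − 359·409
1 = −359·3031 + 1245·874
1 = 1245·3905 − 1604·3031
1 = −1604·10841 + 4453·3905
So 3905·4453 ≡ 1 (mod 10841).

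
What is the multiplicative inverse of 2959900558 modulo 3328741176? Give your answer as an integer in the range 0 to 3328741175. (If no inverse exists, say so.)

Compute gcd(2959900558, 3328741176):
3328741176 = 1*2959900558 + 368840618
2959900558 = 8*368840618 + 9175614
368840618 = 40*9175614 + 1816058
9175614 = 5*1816058 + 95324
1816058 = 19*95324 + 4902
95324 = 19*4902 + 2186
4902 = 2*2186 + 530
2186 = 4*530 + 66
530 = 8*66 + 2
66 = 33*2 + 0
Since gcd = 2 > 1, 2959900558 is not a unit mod 3328741176.

no inverse exists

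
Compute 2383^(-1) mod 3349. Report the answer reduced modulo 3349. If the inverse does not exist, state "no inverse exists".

Apply the Euclidean algorithm to 3349 and 2383:
3349 = 1·2383 + 966
2383 = 2·966 + 451
966 = 2·451 + 64
451 = 7·64 + 3
64 = 21·3 + 1
3 = 3·1 + 0
gcd = 1, so the inverse exists. Back-substitute:
1 = 64 − 21·3
1 = −21·451 + 148·64
1 = 148·966 − 317·451
1 = −317·2383 + 782·966
1 = 782·3349 − 1099·2383
So 2383·(-1099) ≡ 1 (mod 3349), and -1099 ≡ 2250 (mod 3349).

2250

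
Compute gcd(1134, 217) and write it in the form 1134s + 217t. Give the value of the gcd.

7

Repeated division:
1134 = 5·217 + 49
217 = 4·49 + 21
49 = 2·21 + 7
21 = 3·7 + 0
gcd(1134, 217) = 7.
Express as a combination:
7 = 49 − 2·21
7 = −2·217 + 9·49
7 = 9·1134 − 47·217
So 7 = (9)·1134 + (-47)·217.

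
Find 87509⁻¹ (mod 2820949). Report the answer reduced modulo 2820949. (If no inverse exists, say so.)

2081066

Run Euclid on (2820949, 87509):
2820949 = 32·87509 + 20661
87509 = 4·20661 + 4865
20661 = 4·4865 + 1201
4865 = 4·1201 + 61
1201 = 19·61 + 42
61 = 1·42 + 19
42 = 2·19 + 4
19 = 4·4 + 3
4 = 1·3 + 1
3 = 3·1 + 0
Since gcd(87509, 2820949) = 1, back-substitute to write 1 as a combination:
1 = 4 − 3
1 = −19 + 5·4
1 = 5·42 − 11·19
1 = −11·61 + 16·42
1 = 16·1201 − 315·61
1 = −315·4865 + 1276·1201
1 = 1276·20661 − 5419·4865
1 = −5419·87509 + 22952·20661
1 = 22952·2820949 − 739883·87509
So 87509·(-739883) ≡ 1 (mod 2820949), and -739883 ≡ 2081066 (mod 2820949).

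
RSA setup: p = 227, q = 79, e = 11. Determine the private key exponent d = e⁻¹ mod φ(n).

φ(n) = (p−1)(q−1) = 226·78 = 17628.
Need d with 11·d ≡ 1 (mod 17628). Apply the extended Euclidean algorithm:
17628 = 1602×11 + 6
11 = 1×6 + 5
6 = 1×5 + 1
5 = 5×1 + 0
Back-substitute:
1 = 6 − 5
1 = −11 + 2·6
1 = 2·17628 − 3205·11
So 11·(-3205) ≡ 1 (mod 17628), hence d ≡ -3205 ≡ 14423 (mod 17628).

14423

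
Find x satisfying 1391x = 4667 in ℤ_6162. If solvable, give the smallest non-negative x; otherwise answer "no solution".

First find gcd(1391, 6162):
6162 = 4·1391 + 598
1391 = 2·598 + 195
598 = 3·195 + 13
195 = 15·13 + 0
gcd = 13 and 13 | 4667, so solutions exist. Divide through by 13: 107x ≡ 359 (mod 474).
Now find 107⁻¹ mod 474:
474 = 4*107 + 46
107 = 2*46 + 15
46 = 3*15 + 1
15 = 15*1 + 0
Back-substitute:
1 = 46 − 3·15
1 = −3·107 + 7·46
1 = 7·474 − 31·107
So 107·(-31) ≡ 1 (mod 474), i.e. 107⁻¹ ≡ 443.
Then x ≡ 443·359 ≡ 247 (mod 474); the smallest non-negative solution is x = 247.

247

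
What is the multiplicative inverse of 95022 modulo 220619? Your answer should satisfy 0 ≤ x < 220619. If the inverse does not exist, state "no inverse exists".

Extended Euclidean algorithm:
220619 = 2×95022 + 30575
95022 = 3×30575 + 3297
30575 = 9×3297 + 902
3297 = 3×902 + 591
902 = 1×591 + 311
591 = 1×311 + 280
311 = 1×280 + 31
280 = 9×31 + 1
31 = 31×1 + 0
Since gcd(95022, 220619) = 1, back-substitute to write 1 as a combination:
1 = 280 − 9·31
1 = −9·311 + 10·280
1 = 10·591 − 19·311
1 = −19·902 + 29·591
1 = 29·3297 − 106·902
1 = −106·30575 + 983·3297
1 = 983·95022 − 3055·30575
1 = −3055·220619 + 7093·95022
So 95022·7093 ≡ 1 (mod 220619).

7093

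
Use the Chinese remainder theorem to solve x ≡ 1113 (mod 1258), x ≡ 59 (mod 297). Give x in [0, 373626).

Write x = 1113 + 1258·k. Then 1258·k ≡ 59 − 1113 ≡ 134 (mod 297).
Need 1258⁻¹ mod 297. Extended Euclid on (297, 70):
297 = 4×70 + 17
70 = 4×17 + 2
17 = 8×2 + 1
2 = 2×1 + 0
Back-substitute:
1 = 17 − 8·2
1 = −8·70 + 33·17
1 = 33·297 − 140·70
1258⁻¹ ≡ 157 (mod 297), so k ≡ 157·134 ≡ 248 (mod 297).
x = 1113 + 1258·248 = 313097.

313097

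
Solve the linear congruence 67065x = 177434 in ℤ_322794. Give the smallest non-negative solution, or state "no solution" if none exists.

no solution

gcd(67065, 322794):
322794 = 4×67065 + 54534
67065 = 1×54534 + 12531
54534 = 4×12531 + 4410
12531 = 2×4410 + 3711
4410 = 1×3711 + 699
3711 = 5×699 + 216
699 = 3×216 + 51
216 = 4×51 + 12
51 = 4×12 + 3
12 = 4×3 + 0
gcd = 3, but 3 ∤ 177434, so the congruence has no solution.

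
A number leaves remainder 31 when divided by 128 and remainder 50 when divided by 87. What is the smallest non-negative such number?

7967

Write x = 31 + 128·k. Then 128·k ≡ 50 − 31 ≡ 19 (mod 87).
Need 128⁻¹ mod 87. Extended Euclid on (87, 41):
87 = 2*41 + 5
41 = 8*5 + 1
5 = 5*1 + 0
Back-substitute:
1 = 41 − 8·5
1 = −8·87 + 17·41
128⁻¹ ≡ 17 (mod 87), so k ≡ 17·19 ≡ 62 (mod 87).
x = 31 + 128·62 = 7967.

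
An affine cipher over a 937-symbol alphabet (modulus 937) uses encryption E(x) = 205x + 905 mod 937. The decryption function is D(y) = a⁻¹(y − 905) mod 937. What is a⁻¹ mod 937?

32

Extended Euclidean algorithm:
937 = 4×205 + 117
205 = 1×117 + 88
117 = 1×88 + 29
88 = 3×29 + 1
29 = 29×1 + 0
The gcd is 1. Working backward:
1 = 88 − 3·29
1 = −3·117 + 4·88
1 = 4·205 − 7·117
1 = −7·937 + 32·205
So 205·32 ≡ 1 (mod 937).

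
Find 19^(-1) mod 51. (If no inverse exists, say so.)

gcd(51, 19) by repeated division:
51 = 2×19 + 13
19 = 1×13 + 6
13 = 2×6 + 1
6 = 6×1 + 0
gcd = 1, so the inverse exists. Back-substitute:
1 = 13 − 2·6
1 = −2·19 + 3·13
1 = 3·51 − 8·19
Thus 19·(-8) ≡ 1 (mod 51); reducing, -8 mod 51 = 43.

43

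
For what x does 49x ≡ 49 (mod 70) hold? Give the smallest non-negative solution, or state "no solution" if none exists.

1

First find gcd(49, 70):
70 = 1*49 + 21
49 = 2*21 + 7
21 = 3*7 + 0
gcd = 7 and 7 | 49, so solutions exist. Divide through by 7: 7x ≡ 7 (mod 10).
Now find 7⁻¹ mod 10:
10 = 1*7 + 3
7 = 2*3 + 1
3 = 3*1 + 0
Back-substitute:
1 = 7 − 2·3
1 = −2·10 + 3·7
So 7⁻¹ ≡ 3 (mod 10).
Then x ≡ 3·7 ≡ 1 (mod 10); the smallest non-negative solution is x = 1.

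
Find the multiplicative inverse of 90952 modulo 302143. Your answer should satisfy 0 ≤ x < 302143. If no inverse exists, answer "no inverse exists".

269006

Run Euclid on (302143, 90952):
302143 = 3*90952 + 29287
90952 = 3*29287 + 3091
29287 = 9*3091 + 1468
3091 = 2*1468 + 155
1468 = 9*155 + 73
155 = 2*73 + 9
73 = 8*9 + 1
9 = 9*1 + 0
The gcd is 1. Working backward:
1 = 73 − 8·9
1 = −8·155 + 17·73
1 = 17·1468 − 161·155
1 = −161·3091 + 339·1468
1 = 339·29287 − 3212·3091
1 = −3212·90952 + 9975·29287
1 = 9975·302143 − 33137·90952
So 90952·(-33137) ≡ 1 (mod 302143), and -33137 ≡ 269006 (mod 302143).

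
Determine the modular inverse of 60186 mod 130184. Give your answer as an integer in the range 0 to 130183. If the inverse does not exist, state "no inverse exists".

no inverse exists

Euclidean algorithm on 130184, 60186:
130184 = 2·60186 + 9812
60186 = 6·9812 + 1314
9812 = 7·1314 + 614
1314 = 2·614 + 86
614 = 7·86 + 12
86 = 7·12 + 2
12 = 6·2 + 0
gcd(60186, 130184) = 2 ≠ 1, so 60186 has no multiplicative inverse modulo 130184.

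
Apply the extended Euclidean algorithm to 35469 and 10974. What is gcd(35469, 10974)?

Repeated division:
35469 = 3*10974 + 2547
10974 = 4*2547 + 786
2547 = 3*786 + 189
786 = 4*189 + 30
189 = 6*30 + 9
30 = 3*9 + 3
9 = 3*3 + 0
gcd(35469, 10974) = 3.
Working backward:
3 = 30 − 3·9
3 = −3·189 + 19·30
3 = 19·786 − 79·189
3 = −79·2547 + 256·786
3 = 256·10974 − 1103·2547
3 = −1103·35469 + 3565·10974
So 3 = (-1103)·35469 + (3565)·10974.

3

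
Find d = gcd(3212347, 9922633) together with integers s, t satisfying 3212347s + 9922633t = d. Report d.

1

Euclidean algorithm:
9922633 = 3·3212347 + 285592
3212347 = 11·285592 + 70835
285592 = 4·70835 + 2252
70835 = 31·2252 + 1023
2252 = 2·1023 + 206
1023 = 4·206 + 199
206 = 1·199 + 7
199 = 28·7 + 3
7 = 2·3 + 1
3 = 3·1 + 0
gcd(3212347, 9922633) = 1.
Express as a combination:
1 = 7 − 2·3
1 = −2·199 + 57·7
1 = 57·206 − 59·199
1 = −59·1023 + 293·206
1 = 293·2252 − 645·1023
1 = −645·70835 + 20288·2252
1 = 20288·285592 − 81797·70835
1 = −81797·3212347 + 920055·285592
1 = 920055·9922633 − 2841962·3212347
So 1 = (920055)·9922633 + (-2841962)·3212347.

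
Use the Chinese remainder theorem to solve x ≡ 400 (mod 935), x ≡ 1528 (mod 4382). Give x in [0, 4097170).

3248590

Write x = 400 + 935·k. Then 935·k ≡ 1528 − 400 ≡ 1128 (mod 4382).
Need 935⁻¹ mod 4382. Extended Euclid on (4382, 935):
4382 = 4*935 + 642
935 = 1*642 + 293
642 = 2*293 + 56
293 = 5*56 + 13
56 = 4*13 + 4
13 = 3*4 + 1
4 = 4*1 + 0
Back-substitute:
1 = 13 − 3·4
1 = −3·56 + 13·13
1 = 13·293 − 68·56
1 = −68·642 + 149·293
1 = 149·935 − 217·642
1 = −217·4382 + 1017·935
935⁻¹ ≡ 1017 (mod 4382), so k ≡ 1017·1128 ≡ 3474 (mod 4382).
x = 400 + 935·3474 = 3248590.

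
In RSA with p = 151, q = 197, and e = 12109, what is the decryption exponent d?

φ(n) = (p−1)(q−1) = 150·196 = 29400.
Need d with 12109·d ≡ 1 (mod 29400). Apply the extended Euclidean algorithm:
29400 = 2·12109 + 5182
12109 = 2·5182 + 1745
5182 = 2·1745 + 1692
1745 = 1·1692 + 53
1692 = 31·53 + 49
53 = 1·49 + 4
49 = 12·4 + 1
4 = 4·1 + 0
Back-substitute:
1 = 49 − 12·4
1 = −12·53 + 13·49
1 = 13·1692 − 415·53
1 = −415·1745 + 428·1692
1 = 428·5182 − 1271·1745
1 = −1271·12109 + 2970·5182
1 = 2970·29400 − 7211·12109
So 12109·(-7211) ≡ 1 (mod 29400), hence d ≡ -7211 ≡ 22189 (mod 29400).

22189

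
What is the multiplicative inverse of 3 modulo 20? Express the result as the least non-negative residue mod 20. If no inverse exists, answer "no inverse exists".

Apply the Euclidean algorithm to 20 and 3:
20 = 6·3 + 2
3 = 1·2 + 1
2 = 2·1 + 0
gcd = 1, so the inverse exists. Back-substitute:
1 = 3 − 2
1 = −20 + 7·3
So 3·7 ≡ 1 (mod 20).

7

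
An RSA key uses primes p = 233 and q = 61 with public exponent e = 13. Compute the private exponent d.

9637

φ(n) = (p−1)(q−1) = 232·60 = 13920.
Need d with 13·d ≡ 1 (mod 13920). Apply the extended Euclidean algorithm:
13920 = 1070*13 + 10
13 = 1*10 + 3
10 = 3*3 + 1
3 = 3*1 + 0
Back-substitute:
1 = 10 − 3·3
1 = −3·13 + 4·10
1 = 4·13920 − 4283·13
So 13·(-4283) ≡ 1 (mod 13920), hence d ≡ -4283 ≡ 9637 (mod 13920).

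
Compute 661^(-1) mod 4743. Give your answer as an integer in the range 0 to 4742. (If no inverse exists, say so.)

Extended Euclidean algorithm:
4743 = 7×661 + 116
661 = 5×116 + 81
116 = 1×81 + 35
81 = 2×35 + 11
35 = 3×11 + 2
11 = 5×2 + 1
2 = 2×1 + 0
gcd = 1, so the inverse exists. Back-substitute:
1 = 11 − 5·2
1 = −5·35 + 16·11
1 = 16·81 − 37·35
1 = −37·116 + 53·81
1 = 53·661 − 302·116
1 = −302·4743 + 2167·661
So 661·2167 ≡ 1 (mod 4743).

2167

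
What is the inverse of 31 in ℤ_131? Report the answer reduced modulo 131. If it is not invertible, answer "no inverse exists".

Run Euclid on (131, 31):
131 = 4×31 + 7
31 = 4×7 + 3
7 = 2×3 + 1
3 = 3×1 + 0
gcd = 1, so the inverse exists. Back-substitute:
1 = 7 − 2·3
1 = −2·31 + 9·7
1 = 9·131 − 38·31
So 31·(-38) ≡ 1 (mod 131), and -38 ≡ 93 (mod 131).

93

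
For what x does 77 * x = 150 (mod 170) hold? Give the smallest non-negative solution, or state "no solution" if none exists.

130

First find gcd(77, 170):
170 = 2×77 + 16
77 = 4×16 + 13
16 = 1×13 + 3
13 = 4×3 + 1
3 = 3×1 + 0
gcd = 1, so a unique solution mod 170 exists.
Back-substitute for the Bézout coefficients:
1 = 13 − 4·3
1 = −4·16 + 5·13
1 = 5·77 − 24·16
1 = −24·170 + 53·77
So 77·(53) ≡ 1 (mod 170), giving 77⁻¹ ≡ 53.
x ≡ 77⁻¹·150 ≡ 53·150 ≡ 130 (mod 170).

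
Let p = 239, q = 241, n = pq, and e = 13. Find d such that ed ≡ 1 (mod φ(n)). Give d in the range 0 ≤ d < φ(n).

φ(n) = (p−1)(q−1) = 238·240 = 57120.
Need d with 13·d ≡ 1 (mod 57120). Apply the extended Euclidean algorithm:
57120 = 4393×13 + 11
13 = 1×11 + 2
11 = 5×2 + 1
2 = 2×1 + 0
Back-substitute:
1 = 11 − 5·2
1 = −5·13 + 6·11
1 = 6·57120 − 26363·13
So 13·(-26363) ≡ 1 (mod 57120), hence d ≡ -26363 ≡ 30757 (mod 57120).

30757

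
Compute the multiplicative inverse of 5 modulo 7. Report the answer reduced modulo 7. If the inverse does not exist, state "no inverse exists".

gcd(7, 5) by repeated division:
7 = 1*5 + 2
5 = 2*2 + 1
2 = 2*1 + 0
Since gcd(5, 7) = 1, back-substitute to write 1 as a combination:
1 = 5 − 2·2
1 = −2·7 + 3·5
So 5·3 ≡ 1 (mod 7).

3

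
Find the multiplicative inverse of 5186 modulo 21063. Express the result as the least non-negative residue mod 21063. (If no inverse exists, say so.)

18752

gcd(21063, 5186) by repeated division:
21063 = 4*5186 + 319
5186 = 16*319 + 82
319 = 3*82 + 73
82 = 1*73 + 9
73 = 8*9 + 1
9 = 9*1 + 0
Since gcd(5186, 21063) = 1, back-substitute to write 1 as a combination:
1 = 73 − 8·9
1 = −8·82 + 9·73
1 = 9·319 − 35·82
1 = −35·5186 + 569·319
1 = 569·21063 − 2311·5186
Hence 5186⁻¹ ≡ -2311 ≡ 18752 (mod 21063).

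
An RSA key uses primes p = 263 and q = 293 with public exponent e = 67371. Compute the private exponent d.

63227

φ(n) = (p−1)(q−1) = 262·292 = 76504.
Need d with 67371·d ≡ 1 (mod 76504). Apply the extended Euclidean algorithm:
76504 = 1*67371 + 9133
67371 = 7*9133 + 3440
9133 = 2*3440 + 2253
3440 = 1*2253 + 1187
2253 = 1*1187 + 1066
1187 = 1*1066 + 121
1066 = 8*121 + 98
121 = 1*98 + 23
98 = 4*23 + 6
23 = 3*6 + 5
6 = 1*5 + 1
5 = 5*1 + 0
Back-substitute:
1 = 6 − 5
1 = −23 + 4·6
1 = 4·98 − 17·23
1 = −17·121 + 21·98
1 = 21·1066 − 185·121
1 = −185·1187 + 206·1066
1 = 206·2253 − 391·1187
1 = −391·3440 + 597·2253
1 = 597·9133 − 1585·3440
1 = −1585·67371 + 11692·9133
1 = 11692·76504 − 13277·67371
So 67371·(-13277) ≡ 1 (mod 76504), hence d ≡ -13277 ≡ 63227 (mod 76504).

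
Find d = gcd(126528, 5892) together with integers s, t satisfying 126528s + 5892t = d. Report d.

Apply Euclid's algorithm to 126528 and 5892:
126528 = 21*5892 + 2796
5892 = 2*2796 + 300
2796 = 9*300 + 96
300 = 3*96 + 12
96 = 8*12 + 0
gcd(126528, 5892) = 12.
Working backward:
12 = 300 − 3·96
12 = −3·2796 + 28·300
12 = 28·5892 − 59·2796
12 = −59·126528 + 1267·5892
So 12 = (-59)·126528 + (1267)·5892.

12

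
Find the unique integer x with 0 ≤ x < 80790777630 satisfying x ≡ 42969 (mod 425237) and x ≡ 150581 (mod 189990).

Write x = 42969 + 425237·k. Then 425237·k ≡ 150581 − 42969 ≡ 107612 (mod 189990).
Need 425237⁻¹ mod 189990. Extended Euclid on (189990, 45257):
189990 = 4·45257 + 8962
45257 = 5·8962 + 447
8962 = 20·447 + 22
447 = 20·22 + 7
22 = 3·7 + 1
7 = 7·1 + 0
Back-substitute:
1 = 22 − 3·7
1 = −3·447 + 61·22
1 = 61·8962 − 1223·447
1 = −1223·45257 + 6176·8962
1 = 6176·189990 − 25927·45257
425237⁻¹ ≡ 164063 (mod 189990), so k ≡ 164063·107612 ≡ 136816 (mod 189990).
x = 42969 + 425237·136816 = 58179268361.

58179268361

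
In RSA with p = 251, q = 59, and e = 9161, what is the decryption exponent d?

φ(n) = (p−1)(q−1) = 250·58 = 14500.
Need d with 9161·d ≡ 1 (mod 14500). Apply the extended Euclidean algorithm:
14500 = 1*9161 + 5339
9161 = 1*5339 + 3822
5339 = 1*3822 + 1517
3822 = 2*1517 + 788
1517 = 1*788 + 729
788 = 1*729 + 59
729 = 12*59 + 21
59 = 2*21 + 17
21 = 1*17 + 4
17 = 4*4 + 1
4 = 4*1 + 0
Back-substitute:
1 = 17 − 4·4
1 = −4·21 + 5·17
1 = 5·59 − 14·21
1 = −14·729 + 173·59
1 = 173·788 − 187·729
1 = −187·1517 + 360·788
1 = 360·3822 − 907·1517
1 = −907·5339 + 1267·3822
1 = 1267·9161 − 2174·5339
1 = −2174·14500 + 3441·9161
So 9161·3441 ≡ 1 (mod 14500), hence d = 3441.

3441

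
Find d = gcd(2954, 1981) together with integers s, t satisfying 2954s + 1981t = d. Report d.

Euclidean algorithm:
2954 = 1*1981 + 973
1981 = 2*973 + 35
973 = 27*35 + 28
35 = 1*28 + 7
28 = 4*7 + 0
gcd(2954, 1981) = 7.
Working backward:
7 = 35 − 28
7 = −973 + 28·35
7 = 28·1981 − 57·973
7 = −57·2954 + 85·1981
So 7 = (-57)·2954 + (85)·1981.

7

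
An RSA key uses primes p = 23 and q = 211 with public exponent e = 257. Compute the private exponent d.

φ(n) = (p−1)(q−1) = 22·210 = 4620.
Need d with 257·d ≡ 1 (mod 4620). Apply the extended Euclidean algorithm:
4620 = 17×257 + 251
257 = 1×251 + 6
251 = 41×6 + 5
6 = 1×5 + 1
5 = 5×1 + 0
Back-substitute:
1 = 6 − 5
1 = −251 + 42·6
1 = 42·257 − 43·251
1 = −43·4620 + 773·257
So 257·773 ≡ 1 (mod 4620), hence d = 773.

773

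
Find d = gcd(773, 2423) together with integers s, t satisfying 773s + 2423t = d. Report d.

Euclidean algorithm:
2423 = 3·773 + 104
773 = 7·104 + 45
104 = 2·45 + 14
45 = 3·14 + 3
14 = 4·3 + 2
3 = 1·2 + 1
2 = 2·1 + 0
gcd(773, 2423) = 1.
Back-substituting:
1 = 3 − 2
1 = −14 + 5·3
1 = 5·45 − 16·14
1 = −16·104 + 37·45
1 = 37·773 − 275·104
1 = −275·2423 + 862·773
So 1 = (-275)·2423 + (862)·773.

1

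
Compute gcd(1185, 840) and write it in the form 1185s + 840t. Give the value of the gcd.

15

Apply Euclid's algorithm to 1185 and 840:
1185 = 1·840 + 345
840 = 2·345 + 150
345 = 2·150 + 45
150 = 3·45 + 15
45 = 3·15 + 0
gcd(1185, 840) = 15.
Back-substituting:
15 = 150 − 3·45
15 = −3·345 + 7·150
15 = 7·840 − 17·345
15 = −17·1185 + 24·840
So 15 = (-17)·1185 + (24)·840.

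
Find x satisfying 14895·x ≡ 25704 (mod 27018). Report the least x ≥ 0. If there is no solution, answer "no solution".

1656

First find gcd(14895, 27018):
27018 = 1*14895 + 12123
14895 = 1*12123 + 2772
12123 = 4*2772 + 1035
2772 = 2*1035 + 702
1035 = 1*702 + 333
702 = 2*333 + 36
333 = 9*36 + 9
36 = 4*9 + 0
gcd = 9 and 9 | 25704, so solutions exist. Divide through by 9: 1655x ≡ 2856 (mod 3002).
Now find 1655⁻¹ mod 3002:
3002 = 1·1655 + 1347
1655 = 1·1347 + 308
1347 = 4·308 + 115
308 = 2·115 + 78
115 = 1·78 + 37
78 = 2·37 + 4
37 = 9·4 + 1
4 = 4·1 + 0
Back-substitute:
1 = 37 − 9·4
1 = −9·78 + 19·37
1 = 19·115 − 28·78
1 = −28·308 + 75·115
1 = 75·1347 − 328·308
1 = −328·1655 + 403·1347
1 = 403·3002 − 731·1655
So 1655·(-731) ≡ 1 (mod 3002), i.e. 1655⁻¹ ≡ 2271.
Then x ≡ 2271·2856 ≡ 1656 (mod 3002); the smallest non-negative solution is x = 1656.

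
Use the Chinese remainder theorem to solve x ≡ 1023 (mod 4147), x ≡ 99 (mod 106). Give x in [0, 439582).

Write x = 1023 + 4147·k. Then 4147·k ≡ 99 − 1023 ≡ 30 (mod 106).
Need 4147⁻¹ mod 106. Extended Euclid on (106, 13):
106 = 8·13 + 2
13 = 6·2 + 1
2 = 2·1 + 0
Back-substitute:
1 = 13 − 6·2
1 = −6·106 + 49·13
4147⁻¹ ≡ 49 (mod 106), so k ≡ 49·30 ≡ 92 (mod 106).
x = 1023 + 4147·92 = 382547.

382547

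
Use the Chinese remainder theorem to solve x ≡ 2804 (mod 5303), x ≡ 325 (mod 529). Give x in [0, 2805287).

2012641

Write x = 2804 + 5303·k. Then 5303·k ≡ 325 − 2804 ≡ 166 (mod 529).
Need 5303⁻¹ mod 529. Extended Euclid on (529, 13):
529 = 40×13 + 9
13 = 1×9 + 4
9 = 2×4 + 1
4 = 4×1 + 0
Back-substitute:
1 = 9 − 2·4
1 = −2·13 + 3·9
1 = 3·529 − 122·13
5303⁻¹ ≡ 407 (mod 529), so k ≡ 407·166 ≡ 379 (mod 529).
x = 2804 + 5303·379 = 2012641.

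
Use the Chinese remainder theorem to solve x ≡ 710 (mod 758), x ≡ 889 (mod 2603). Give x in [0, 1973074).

977014

Write x = 710 + 758·k. Then 758·k ≡ 889 − 710 ≡ 179 (mod 2603).
Need 758⁻¹ mod 2603. Extended Euclid on (2603, 758):
2603 = 3×758 + 329
758 = 2×329 + 100
329 = 3×100 + 29
100 = 3×29 + 13
29 = 2×13 + 3
13 = 4×3 + 1
3 = 3×1 + 0
Back-substitute:
1 = 13 − 4·3
1 = −4·29 + 9·13
1 = 9·100 − 31·29
1 = −31·329 + 102·100
1 = 102·758 − 235·329
1 = −235·2603 + 807·758
758⁻¹ ≡ 807 (mod 2603), so k ≡ 807·179 ≡ 1288 (mod 2603).
x = 710 + 758·1288 = 977014.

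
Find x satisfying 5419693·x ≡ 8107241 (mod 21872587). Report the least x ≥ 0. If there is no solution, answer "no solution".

19890384

First find gcd(5419693, 21872587):
21872587 = 4*5419693 + 193815
5419693 = 27*193815 + 186688
193815 = 1*186688 + 7127
186688 = 26*7127 + 1386
7127 = 5*1386 + 197
1386 = 7*197 + 7
197 = 28*7 + 1
7 = 7*1 + 0
gcd = 1, so a unique solution mod 21872587 exists.
Back-substitute for the Bézout coefficients:
1 = 197 − 28·7
1 = −28·1386 + 197·197
1 = 197·7127 − 1013·1386
1 = −1013·186688 + 26535·7127
1 = 26535·193815 − 27548·186688
1 = −27548·5419693 + 770331·193815
1 = 770331·21872587 − 3108872·5419693
So 5419693·(-3108872) ≡ 1 (mod 21872587), giving 5419693⁻¹ ≡ 18763715.
x ≡ 5419693⁻¹·8107241 ≡ 18763715·8107241 ≡ 19890384 (mod 21872587).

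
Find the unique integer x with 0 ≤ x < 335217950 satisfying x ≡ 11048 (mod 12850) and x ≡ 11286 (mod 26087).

45037448

Write x = 11048 + 12850·k. Then 12850·k ≡ 11286 − 11048 ≡ 238 (mod 26087).
Need 12850⁻¹ mod 26087. Extended Euclid on (26087, 12850):
26087 = 2*12850 + 387
12850 = 33*387 + 79
387 = 4*79 + 71
79 = 1*71 + 8
71 = 8*8 + 7
8 = 1*7 + 1
7 = 7*1 + 0
Back-substitute:
1 = 8 − 7
1 = −71 + 9·8
1 = 9·79 − 10·71
1 = −10·387 + 49·79
1 = 49·12850 − 1627·387
1 = −1627·26087 + 3303·12850
12850⁻¹ ≡ 3303 (mod 26087), so k ≡ 3303·238 ≡ 3504 (mod 26087).
x = 11048 + 12850·3504 = 45037448.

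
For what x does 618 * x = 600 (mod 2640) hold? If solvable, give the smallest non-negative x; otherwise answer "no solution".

300

First find gcd(618, 2640):
2640 = 4*618 + 168
618 = 3*168 + 114
168 = 1*114 + 54
114 = 2*54 + 6
54 = 9*6 + 0
gcd = 6 and 6 | 600, so solutions exist. Divide through by 6: 103x ≡ 100 (mod 440).
Now find 103⁻¹ mod 440:
440 = 4·103 + 28
103 = 3·28 + 19
28 = 1·19 + 9
19 = 2·9 + 1
9 = 9·1 + 0
Back-substitute:
1 = 19 − 2·9
1 = −2·28 + 3·19
1 = 3·103 − 11·28
1 = −11·440 + 47·103
So 103⁻¹ ≡ 47 (mod 440).
Then x ≡ 47·100 ≡ 300 (mod 440); the smallest non-negative solution is x = 300.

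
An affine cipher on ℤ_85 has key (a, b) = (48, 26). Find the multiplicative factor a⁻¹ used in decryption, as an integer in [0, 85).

gcd(85, 48) by repeated division:
85 = 1*48 + 37
48 = 1*37 + 11
37 = 3*11 + 4
11 = 2*4 + 3
4 = 1*3 + 1
3 = 3*1 + 0
gcd = 1, so the inverse exists. Back-substitute:
1 = 4 − 3
1 = −11 + 3·4
1 = 3·37 − 10·11
1 = −10·48 + 13·37
1 = 13·85 − 23·48
Thus 48·(-23) ≡ 1 (mod 85); reducing, -23 mod 85 = 62.

62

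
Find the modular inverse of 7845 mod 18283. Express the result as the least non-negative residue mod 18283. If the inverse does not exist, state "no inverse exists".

16344

gcd(18283, 7845) by repeated division:
18283 = 2×7845 + 2593
7845 = 3×2593 + 66
2593 = 39×66 + 19
66 = 3×19 + 9
19 = 2×9 + 1
9 = 9×1 + 0
The gcd is 1. Working backward:
1 = 19 − 2·9
1 = −2·66 + 7·19
1 = 7·2593 − 275·66
1 = −275·7845 + 832·2593
1 = 832·18283 − 1939·7845
Thus 7845·(-1939) ≡ 1 (mod 18283); reducing, -1939 mod 18283 = 16344.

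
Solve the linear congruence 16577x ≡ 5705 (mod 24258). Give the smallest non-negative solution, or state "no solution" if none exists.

12193

First find gcd(16577, 24258):
24258 = 1*16577 + 7681
16577 = 2*7681 + 1215
7681 = 6*1215 + 391
1215 = 3*391 + 42
391 = 9*42 + 13
42 = 3*13 + 3
13 = 4*3 + 1
3 = 3*1 + 0
gcd = 1, so a unique solution mod 24258 exists.
Back-substitute for the Bézout coefficients:
1 = 13 − 4·3
1 = −4·42 + 13·13
1 = 13·391 − 121·42
1 = −121·1215 + 376·391
1 = 376·7681 − 2377·1215
1 = −2377·16577 + 5130·7681
1 = 5130·24258 − 7507·16577
So 16577·(-7507) ≡ 1 (mod 24258), giving 16577⁻¹ ≡ 16751.
x ≡ 16577⁻¹·5705 ≡ 16751·5705 ≡ 12193 (mod 24258).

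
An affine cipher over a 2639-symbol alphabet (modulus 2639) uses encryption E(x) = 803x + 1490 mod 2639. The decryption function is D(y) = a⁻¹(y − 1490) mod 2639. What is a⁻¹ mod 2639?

654

Apply the Euclidean algorithm to 2639 and 803:
2639 = 3*803 + 230
803 = 3*230 + 113
230 = 2*113 + 4
113 = 28*4 + 1
4 = 4*1 + 0
gcd = 1, so the inverse exists. Back-substitute:
1 = 113 − 28·4
1 = −28·230 + 57·113
1 = 57·803 − 199·230
1 = −199·2639 + 654·803
So 803·654 ≡ 1 (mod 2639).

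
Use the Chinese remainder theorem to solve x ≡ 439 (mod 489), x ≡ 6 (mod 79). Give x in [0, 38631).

Write x = 439 + 489·k. Then 489·k ≡ 6 − 439 ≡ 41 (mod 79).
Need 489⁻¹ mod 79. Extended Euclid on (79, 15):
79 = 5*15 + 4
15 = 3*4 + 3
4 = 1*3 + 1
3 = 3*1 + 0
Back-substitute:
1 = 4 − 3
1 = −15 + 4·4
1 = 4·79 − 21·15
489⁻¹ ≡ 58 (mod 79), so k ≡ 58·41 ≡ 8 (mod 79).
x = 439 + 489·8 = 4351.

4351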